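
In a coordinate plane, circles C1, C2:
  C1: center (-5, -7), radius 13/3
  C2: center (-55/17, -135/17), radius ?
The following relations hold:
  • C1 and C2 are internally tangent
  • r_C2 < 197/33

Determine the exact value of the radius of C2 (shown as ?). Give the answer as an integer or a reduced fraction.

1. [int C1,C2]  r_C2² − (26/3)r_C2 + 133/9 = 0  ⇒  r_C2 = 7/3 or 19/3
2. given r_C2 < 197/33: keep 7/3

7/3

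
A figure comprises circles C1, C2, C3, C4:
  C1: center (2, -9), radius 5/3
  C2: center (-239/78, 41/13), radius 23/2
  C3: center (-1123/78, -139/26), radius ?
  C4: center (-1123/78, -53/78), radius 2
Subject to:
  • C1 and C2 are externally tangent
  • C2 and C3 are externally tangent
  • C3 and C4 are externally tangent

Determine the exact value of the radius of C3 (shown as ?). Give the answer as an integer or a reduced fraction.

1. [ext C2·C3]  r_C3² + 23r_C3 − 616/9 = 0  ⇒  r_C3 = 8/3 (r>0 drops 1)
2. [ext C3·C4]  r_C3² + 4r_C3 − 160/9 = 0  ⇒  r_C3 = 8/3 (r>0 drops 1)

8/3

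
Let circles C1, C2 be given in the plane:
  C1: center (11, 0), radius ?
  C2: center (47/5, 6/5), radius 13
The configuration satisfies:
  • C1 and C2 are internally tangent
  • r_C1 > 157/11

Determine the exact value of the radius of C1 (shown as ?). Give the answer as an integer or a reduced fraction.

15

1. [int C1,C2]  r_C1² − 26r_C1 + 165 = 0  ⇒  r_C1 = 11 or 15
2. given r_C1 > 157/11: keep 15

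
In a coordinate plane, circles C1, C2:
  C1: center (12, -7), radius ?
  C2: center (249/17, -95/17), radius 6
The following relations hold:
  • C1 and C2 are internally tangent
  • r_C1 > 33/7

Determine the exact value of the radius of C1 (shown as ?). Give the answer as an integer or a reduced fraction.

1. [int C1,C2]  r_C1² − 12r_C1 + 27 = 0  ⇒  r_C1 = 3 or 9
2. given r_C1 > 33/7: keep 9

9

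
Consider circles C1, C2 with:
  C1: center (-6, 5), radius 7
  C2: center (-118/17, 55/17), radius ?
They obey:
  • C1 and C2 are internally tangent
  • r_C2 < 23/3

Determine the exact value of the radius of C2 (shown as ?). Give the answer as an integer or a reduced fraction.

1. [int C1,C2]  r_C2² − 14r_C2 + 45 = 0  ⇒  r_C2 = 5 or 9
2. given r_C2 < 23/3: keep 5

5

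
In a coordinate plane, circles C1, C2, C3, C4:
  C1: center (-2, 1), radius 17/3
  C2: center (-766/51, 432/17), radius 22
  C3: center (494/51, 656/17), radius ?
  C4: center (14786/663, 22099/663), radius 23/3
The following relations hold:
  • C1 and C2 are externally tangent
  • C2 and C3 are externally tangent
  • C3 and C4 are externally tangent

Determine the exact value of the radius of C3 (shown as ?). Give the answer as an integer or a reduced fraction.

1. [ext C2·C3]  r_C3² + 44r_C3 − 300 = 0  ⇒  r_C3 = 6 (r>0 drops 1)
2. [ext C3·C4]  r_C3² + (46/3)r_C3 − 128 = 0  ⇒  r_C3 = 6 (r>0 drops 1)

6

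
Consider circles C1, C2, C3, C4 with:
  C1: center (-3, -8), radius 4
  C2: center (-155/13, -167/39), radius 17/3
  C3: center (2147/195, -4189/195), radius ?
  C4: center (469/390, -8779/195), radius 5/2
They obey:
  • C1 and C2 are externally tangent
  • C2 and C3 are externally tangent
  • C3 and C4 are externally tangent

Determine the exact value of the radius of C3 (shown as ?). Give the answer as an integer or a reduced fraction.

23

1. [ext C2·C3]  r_C3² + (34/3)r_C3 − 2369/3 = 0  ⇒  r_C3 = 23 (r>0 drops 1)
2. [ext C3·C4]  r_C3² + 5r_C3 − 644 = 0  ⇒  r_C3 = 23 (r>0 drops 1)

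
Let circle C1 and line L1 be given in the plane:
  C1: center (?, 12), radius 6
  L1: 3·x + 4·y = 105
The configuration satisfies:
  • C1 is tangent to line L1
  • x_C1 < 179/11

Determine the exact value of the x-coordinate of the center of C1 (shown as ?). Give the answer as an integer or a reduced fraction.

1. [C1‖L1]  x_C1² − 38x_C1 + 261 = 0  ⇒  x_C1 = 9 or 29
2. given x_C1 < 179/11: keep 9

9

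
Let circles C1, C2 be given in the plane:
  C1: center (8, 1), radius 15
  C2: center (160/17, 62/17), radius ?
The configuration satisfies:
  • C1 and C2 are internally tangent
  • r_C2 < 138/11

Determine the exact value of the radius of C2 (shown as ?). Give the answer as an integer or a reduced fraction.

12

1. [int C1,C2]  r_C2² − 30r_C2 + 216 = 0  ⇒  r_C2 = 12 or 18
2. given r_C2 < 138/11: keep 12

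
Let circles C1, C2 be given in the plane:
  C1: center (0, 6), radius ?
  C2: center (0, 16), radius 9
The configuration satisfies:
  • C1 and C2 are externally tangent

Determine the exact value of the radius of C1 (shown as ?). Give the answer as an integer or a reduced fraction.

1. [ext C1·C2]  r_C1² + 18r_C1 − 19 = 0  ⇒  r_C1 = 1 (r>0 drops 1)

1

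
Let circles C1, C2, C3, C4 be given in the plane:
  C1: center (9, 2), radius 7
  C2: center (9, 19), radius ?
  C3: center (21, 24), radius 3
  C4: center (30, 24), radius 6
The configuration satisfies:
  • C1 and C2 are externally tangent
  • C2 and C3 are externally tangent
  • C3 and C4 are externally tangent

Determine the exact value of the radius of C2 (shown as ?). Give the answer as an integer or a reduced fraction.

10

1. [ext C1·C2]  r_C2² + 14r_C2 − 240 = 0  ⇒  r_C2 = 10 (r>0 drops 1)
2. [ext C2·C3]  r_C2² + 6r_C2 − 160 = 0  ⇒  r_C2 = 10 (r>0 drops 1)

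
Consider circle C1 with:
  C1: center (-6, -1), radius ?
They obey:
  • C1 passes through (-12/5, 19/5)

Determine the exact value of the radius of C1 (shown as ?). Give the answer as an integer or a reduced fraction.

6

1. [C1∋P]  r_C1² − 36 = 0  ⇒  r_C1 = 6 (r>0 drops 1)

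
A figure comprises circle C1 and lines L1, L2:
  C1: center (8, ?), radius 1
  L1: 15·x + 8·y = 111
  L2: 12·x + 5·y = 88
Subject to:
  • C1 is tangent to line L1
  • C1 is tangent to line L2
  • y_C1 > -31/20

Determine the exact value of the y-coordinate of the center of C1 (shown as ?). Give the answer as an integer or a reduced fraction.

1

1. [C1‖L1]  y_C1² + (9/4)y_C1 − 13/4 = 0  ⇒  y_C1 = -13/4 or 1
2. [C1‖L2]  y_C1² + (16/5)y_C1 − 21/5 = 0  ⇒  y_C1 = -21/5 or 1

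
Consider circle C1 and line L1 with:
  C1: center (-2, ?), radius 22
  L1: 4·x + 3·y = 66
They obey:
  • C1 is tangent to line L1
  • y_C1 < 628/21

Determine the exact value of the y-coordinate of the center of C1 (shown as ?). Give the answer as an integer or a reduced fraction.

-12

1. [C1‖L1]  y_C1² − (148/3)y_C1 − 736 = 0  ⇒  y_C1 = -12 or 184/3
2. given y_C1 < 628/21: keep -12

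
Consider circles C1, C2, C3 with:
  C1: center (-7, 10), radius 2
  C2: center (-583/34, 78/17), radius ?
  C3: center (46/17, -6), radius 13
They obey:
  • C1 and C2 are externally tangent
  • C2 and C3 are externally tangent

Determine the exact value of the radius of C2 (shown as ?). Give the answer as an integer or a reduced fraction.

1. [ext C1·C2]  r_C2² + 4r_C2 − 513/4 = 0  ⇒  r_C2 = 19/2 (r>0 drops 1)
2. [ext C2·C3]  r_C2² + 26r_C2 − 1349/4 = 0  ⇒  r_C2 = 19/2 (r>0 drops 1)

19/2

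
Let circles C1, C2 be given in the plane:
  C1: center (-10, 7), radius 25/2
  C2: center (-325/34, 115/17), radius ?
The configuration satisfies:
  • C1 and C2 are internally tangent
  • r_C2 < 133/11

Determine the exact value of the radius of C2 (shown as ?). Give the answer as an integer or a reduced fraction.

1. [int C1,C2]  r_C2² − 25r_C2 + 156 = 0  ⇒  r_C2 = 12 or 13
2. given r_C2 < 133/11: keep 12

12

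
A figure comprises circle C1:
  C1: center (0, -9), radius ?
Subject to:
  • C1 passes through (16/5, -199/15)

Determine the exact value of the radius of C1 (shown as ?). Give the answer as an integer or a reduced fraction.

16/3

1. [C1∋P]  r_C1² − 256/9 = 0  ⇒  r_C1 = 16/3 (r>0 drops 1)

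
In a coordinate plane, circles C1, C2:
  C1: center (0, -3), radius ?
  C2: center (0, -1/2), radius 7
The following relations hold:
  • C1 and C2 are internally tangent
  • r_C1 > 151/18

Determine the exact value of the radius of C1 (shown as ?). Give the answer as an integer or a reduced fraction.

19/2

1. [int C1,C2]  r_C1² − 14r_C1 + 171/4 = 0  ⇒  r_C1 = 9/2 or 19/2
2. given r_C1 > 151/18: keep 19/2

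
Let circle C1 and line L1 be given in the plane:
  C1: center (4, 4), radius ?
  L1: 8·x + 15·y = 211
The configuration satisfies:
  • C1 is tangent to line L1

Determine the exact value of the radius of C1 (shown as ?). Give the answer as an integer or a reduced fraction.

7

1. [C1‖L1]  r_C1² − 49 = 0  ⇒  r_C1 = 7 (r>0 drops 1)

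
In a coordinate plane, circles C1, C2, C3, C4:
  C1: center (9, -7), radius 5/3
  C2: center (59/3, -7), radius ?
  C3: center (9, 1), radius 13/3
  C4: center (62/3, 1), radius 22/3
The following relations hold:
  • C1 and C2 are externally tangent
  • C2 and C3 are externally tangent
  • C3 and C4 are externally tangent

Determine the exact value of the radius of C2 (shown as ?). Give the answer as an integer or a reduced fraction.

1. [ext C1·C2]  r_C2² + (10/3)r_C2 − 111 = 0  ⇒  r_C2 = 9 (r>0 drops 1)
2. [ext C2·C3]  r_C2² + (26/3)r_C2 − 159 = 0  ⇒  r_C2 = 9 (r>0 drops 1)

9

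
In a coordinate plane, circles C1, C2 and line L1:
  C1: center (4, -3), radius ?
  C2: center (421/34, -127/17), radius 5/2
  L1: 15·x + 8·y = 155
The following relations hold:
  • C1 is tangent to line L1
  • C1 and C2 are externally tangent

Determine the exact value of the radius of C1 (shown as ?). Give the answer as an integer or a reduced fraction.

7

1. [C1‖L1]  r_C1² − 49 = 0  ⇒  r_C1 = 7 (r>0 drops 1)
2. [ext C1·C2]  r_C1² + 5r_C1 − 84 = 0  ⇒  r_C1 = 7 (r>0 drops 1)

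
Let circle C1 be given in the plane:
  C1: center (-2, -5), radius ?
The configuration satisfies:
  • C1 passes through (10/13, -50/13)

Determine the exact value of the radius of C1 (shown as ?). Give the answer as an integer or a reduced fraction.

1. [C1∋P]  r_C1² − 9 = 0  ⇒  r_C1 = 3 (r>0 drops 1)

3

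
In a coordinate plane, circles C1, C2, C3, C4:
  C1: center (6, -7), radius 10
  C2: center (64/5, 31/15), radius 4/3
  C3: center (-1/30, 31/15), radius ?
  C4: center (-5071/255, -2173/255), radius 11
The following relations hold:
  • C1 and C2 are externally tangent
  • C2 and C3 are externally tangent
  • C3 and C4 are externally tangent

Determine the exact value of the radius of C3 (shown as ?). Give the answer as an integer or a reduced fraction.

23/2

1. [ext C2·C3]  r_C3² + (8/3)r_C3 − 1955/12 = 0  ⇒  r_C3 = 23/2 (r>0 drops 1)
2. [ext C3·C4]  r_C3² + 22r_C3 − 1541/4 = 0  ⇒  r_C3 = 23/2 (r>0 drops 1)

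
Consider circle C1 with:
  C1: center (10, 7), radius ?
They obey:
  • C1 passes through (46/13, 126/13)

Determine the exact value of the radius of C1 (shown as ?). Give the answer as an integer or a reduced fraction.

1. [C1∋P]  r_C1² − 49 = 0  ⇒  r_C1 = 7 (r>0 drops 1)

7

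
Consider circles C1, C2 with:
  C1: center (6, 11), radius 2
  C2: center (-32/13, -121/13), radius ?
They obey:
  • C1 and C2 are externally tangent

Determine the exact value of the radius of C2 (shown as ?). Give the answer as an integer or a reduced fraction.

1. [ext C1·C2]  r_C2² + 4r_C2 − 480 = 0  ⇒  r_C2 = 20 (r>0 drops 1)

20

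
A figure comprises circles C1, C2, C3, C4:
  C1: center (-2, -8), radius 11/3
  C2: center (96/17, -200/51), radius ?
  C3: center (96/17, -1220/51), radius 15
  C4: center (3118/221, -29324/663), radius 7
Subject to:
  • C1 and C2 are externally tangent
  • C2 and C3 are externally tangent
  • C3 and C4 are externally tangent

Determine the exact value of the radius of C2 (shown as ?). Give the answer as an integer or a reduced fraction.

1. [ext C1·C2]  r_C2² + (22/3)r_C2 − 185/3 = 0  ⇒  r_C2 = 5 (r>0 drops 1)
2. [ext C2·C3]  r_C2² + 30r_C2 − 175 = 0  ⇒  r_C2 = 5 (r>0 drops 1)

5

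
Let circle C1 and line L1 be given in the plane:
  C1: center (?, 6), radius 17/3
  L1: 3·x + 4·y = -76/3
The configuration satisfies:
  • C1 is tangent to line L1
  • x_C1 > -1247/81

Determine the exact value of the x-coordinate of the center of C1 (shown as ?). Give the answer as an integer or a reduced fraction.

1. [C1‖L1]  x_C1² + (296/9)x_C1 + 1631/9 = 0  ⇒  x_C1 = -233/9 or -7
2. given x_C1 > -1247/81: keep -7

-7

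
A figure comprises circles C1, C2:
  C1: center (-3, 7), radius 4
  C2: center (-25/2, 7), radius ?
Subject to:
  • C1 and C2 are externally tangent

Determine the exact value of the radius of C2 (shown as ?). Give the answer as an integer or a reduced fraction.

11/2

1. [ext C1·C2]  r_C2² + 8r_C2 − 297/4 = 0  ⇒  r_C2 = 11/2 (r>0 drops 1)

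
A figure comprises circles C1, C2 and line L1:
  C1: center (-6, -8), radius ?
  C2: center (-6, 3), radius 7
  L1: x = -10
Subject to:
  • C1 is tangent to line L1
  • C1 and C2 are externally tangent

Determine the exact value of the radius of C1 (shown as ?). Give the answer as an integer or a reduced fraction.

4

1. [C1‖L1]  r_C1² − 16 = 0  ⇒  r_C1 = 4 (r>0 drops 1)
2. [ext C1·C2]  r_C1² + 14r_C1 − 72 = 0  ⇒  r_C1 = 4 (r>0 drops 1)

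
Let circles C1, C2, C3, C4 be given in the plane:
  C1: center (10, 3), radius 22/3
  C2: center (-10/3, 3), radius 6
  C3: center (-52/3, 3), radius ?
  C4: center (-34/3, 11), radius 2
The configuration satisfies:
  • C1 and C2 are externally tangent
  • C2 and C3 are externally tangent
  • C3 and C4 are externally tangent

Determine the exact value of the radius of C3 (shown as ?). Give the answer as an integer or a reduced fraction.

8

1. [ext C2·C3]  r_C3² + 12r_C3 − 160 = 0  ⇒  r_C3 = 8 (r>0 drops 1)
2. [ext C3·C4]  r_C3² + 4r_C3 − 96 = 0  ⇒  r_C3 = 8 (r>0 drops 1)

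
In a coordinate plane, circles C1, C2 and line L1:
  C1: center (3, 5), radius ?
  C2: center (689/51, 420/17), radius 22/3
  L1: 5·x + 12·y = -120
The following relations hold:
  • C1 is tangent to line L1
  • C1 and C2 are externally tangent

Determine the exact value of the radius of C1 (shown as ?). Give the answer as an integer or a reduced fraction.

15

1. [C1‖L1]  r_C1² − 225 = 0  ⇒  r_C1 = 15 (r>0 drops 1)
2. [ext C1·C2]  r_C1² + (44/3)r_C1 − 445 = 0  ⇒  r_C1 = 15 (r>0 drops 1)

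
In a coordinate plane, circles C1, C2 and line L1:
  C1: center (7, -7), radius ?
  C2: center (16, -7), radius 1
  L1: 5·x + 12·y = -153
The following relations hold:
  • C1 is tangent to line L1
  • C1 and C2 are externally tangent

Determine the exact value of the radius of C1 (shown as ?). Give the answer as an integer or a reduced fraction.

8

1. [C1‖L1]  r_C1² − 64 = 0  ⇒  r_C1 = 8 (r>0 drops 1)
2. [ext C1·C2]  r_C1² + 2r_C1 − 80 = 0  ⇒  r_C1 = 8 (r>0 drops 1)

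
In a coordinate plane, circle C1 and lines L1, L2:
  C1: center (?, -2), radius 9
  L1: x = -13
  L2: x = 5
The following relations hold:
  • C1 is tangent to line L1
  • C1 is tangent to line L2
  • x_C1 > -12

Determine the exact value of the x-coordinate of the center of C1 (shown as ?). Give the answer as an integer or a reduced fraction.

1. [C1‖L1]  x_C1² + 26x_C1 + 88 = 0  ⇒  x_C1 = -22 or -4
2. [C1‖L2]  x_C1² − 10x_C1 − 56 = 0  ⇒  x_C1 = -4 or 14

-4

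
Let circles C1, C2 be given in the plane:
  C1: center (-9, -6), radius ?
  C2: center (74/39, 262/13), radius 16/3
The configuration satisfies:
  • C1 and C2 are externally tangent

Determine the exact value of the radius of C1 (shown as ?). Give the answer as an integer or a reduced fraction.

23

1. [ext C1·C2]  r_C1² + (32/3)r_C1 − 2323/3 = 0  ⇒  r_C1 = 23 (r>0 drops 1)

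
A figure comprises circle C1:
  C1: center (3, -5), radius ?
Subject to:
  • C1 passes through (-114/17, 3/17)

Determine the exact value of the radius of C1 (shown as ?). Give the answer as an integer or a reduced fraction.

1. [C1∋P]  r_C1² − 121 = 0  ⇒  r_C1 = 11 (r>0 drops 1)

11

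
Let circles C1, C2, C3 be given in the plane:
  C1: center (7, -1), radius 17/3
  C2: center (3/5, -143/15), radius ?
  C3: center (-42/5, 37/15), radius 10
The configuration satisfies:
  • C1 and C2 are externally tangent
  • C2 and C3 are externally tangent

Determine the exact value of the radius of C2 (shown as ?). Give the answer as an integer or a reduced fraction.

1. [ext C1·C2]  r_C2² + (34/3)r_C2 − 245/3 = 0  ⇒  r_C2 = 5 (r>0 drops 1)
2. [ext C2·C3]  r_C2² + 20r_C2 − 125 = 0  ⇒  r_C2 = 5 (r>0 drops 1)

5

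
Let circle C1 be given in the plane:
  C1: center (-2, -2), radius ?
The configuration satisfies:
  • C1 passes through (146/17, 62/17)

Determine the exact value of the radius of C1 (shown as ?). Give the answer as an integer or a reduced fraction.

1. [C1∋P]  r_C1² − 144 = 0  ⇒  r_C1 = 12 (r>0 drops 1)

12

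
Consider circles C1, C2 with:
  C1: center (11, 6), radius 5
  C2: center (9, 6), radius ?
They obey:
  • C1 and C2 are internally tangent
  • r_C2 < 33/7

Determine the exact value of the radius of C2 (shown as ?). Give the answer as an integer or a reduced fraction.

1. [int C1,C2]  r_C2² − 10r_C2 + 21 = 0  ⇒  r_C2 = 3 or 7
2. given r_C2 < 33/7: keep 3

3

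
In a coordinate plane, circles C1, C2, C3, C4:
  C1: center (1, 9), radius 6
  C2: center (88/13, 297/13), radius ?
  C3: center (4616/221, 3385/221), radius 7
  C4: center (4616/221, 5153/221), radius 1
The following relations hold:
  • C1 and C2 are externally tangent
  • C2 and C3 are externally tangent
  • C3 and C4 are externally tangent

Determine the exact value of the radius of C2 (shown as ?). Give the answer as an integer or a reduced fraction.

1. [ext C1·C2]  r_C2² + 12r_C2 − 189 = 0  ⇒  r_C2 = 9 (r>0 drops 1)
2. [ext C2·C3]  r_C2² + 14r_C2 − 207 = 0  ⇒  r_C2 = 9 (r>0 drops 1)

9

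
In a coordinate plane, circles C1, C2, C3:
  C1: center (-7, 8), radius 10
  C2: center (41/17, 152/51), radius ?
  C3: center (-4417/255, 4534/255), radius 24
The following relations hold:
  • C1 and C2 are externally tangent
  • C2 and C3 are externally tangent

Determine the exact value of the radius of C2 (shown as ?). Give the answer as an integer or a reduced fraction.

2/3

1. [ext C1·C2]  r_C2² + 20r_C2 − 124/9 = 0  ⇒  r_C2 = 2/3 (r>0 drops 1)
2. [ext C2·C3]  r_C2² + 48r_C2 − 292/9 = 0  ⇒  r_C2 = 2/3 (r>0 drops 1)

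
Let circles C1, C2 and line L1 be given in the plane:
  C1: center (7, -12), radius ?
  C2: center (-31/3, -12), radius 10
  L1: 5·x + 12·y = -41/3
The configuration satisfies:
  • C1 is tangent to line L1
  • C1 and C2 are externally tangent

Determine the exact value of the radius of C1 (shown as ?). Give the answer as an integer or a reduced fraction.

22/3

1. [C1‖L1]  r_C1² − 484/9 = 0  ⇒  r_C1 = 22/3 (r>0 drops 1)
2. [ext C1·C2]  r_C1² + 20r_C1 − 1804/9 = 0  ⇒  r_C1 = 22/3 (r>0 drops 1)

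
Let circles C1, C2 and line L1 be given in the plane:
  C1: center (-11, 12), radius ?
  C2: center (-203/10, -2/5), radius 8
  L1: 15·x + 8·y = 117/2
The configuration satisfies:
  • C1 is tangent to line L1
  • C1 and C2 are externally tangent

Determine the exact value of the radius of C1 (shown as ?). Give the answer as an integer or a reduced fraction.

15/2

1. [C1‖L1]  r_C1² − 225/4 = 0  ⇒  r_C1 = 15/2 (r>0 drops 1)
2. [ext C1·C2]  r_C1² + 16r_C1 − 705/4 = 0  ⇒  r_C1 = 15/2 (r>0 drops 1)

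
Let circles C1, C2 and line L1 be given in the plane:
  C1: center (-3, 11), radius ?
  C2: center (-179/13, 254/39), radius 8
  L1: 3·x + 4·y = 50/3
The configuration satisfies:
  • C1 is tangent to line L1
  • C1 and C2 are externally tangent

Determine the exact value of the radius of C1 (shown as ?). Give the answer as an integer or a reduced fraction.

11/3

1. [C1‖L1]  r_C1² − 121/9 = 0  ⇒  r_C1 = 11/3 (r>0 drops 1)
2. [ext C1·C2]  r_C1² + 16r_C1 − 649/9 = 0  ⇒  r_C1 = 11/3 (r>0 drops 1)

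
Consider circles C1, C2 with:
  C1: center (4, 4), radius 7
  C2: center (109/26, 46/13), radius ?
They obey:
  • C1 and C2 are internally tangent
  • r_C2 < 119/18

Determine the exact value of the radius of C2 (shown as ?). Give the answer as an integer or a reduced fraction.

13/2

1. [int C1,C2]  r_C2² − 14r_C2 + 195/4 = 0  ⇒  r_C2 = 13/2 or 15/2
2. given r_C2 < 119/18: keep 13/2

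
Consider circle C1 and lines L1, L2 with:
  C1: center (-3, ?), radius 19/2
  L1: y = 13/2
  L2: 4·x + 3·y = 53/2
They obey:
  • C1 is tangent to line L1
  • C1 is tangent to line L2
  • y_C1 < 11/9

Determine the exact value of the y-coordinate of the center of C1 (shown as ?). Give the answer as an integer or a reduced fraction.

1. [C1‖L1]  y_C1² − 13y_C1 − 48 = 0  ⇒  y_C1 = -3 or 16
2. [C1‖L2]  y_C1² − (77/3)y_C1 − 86 = 0  ⇒  y_C1 = -3 or 86/3

-3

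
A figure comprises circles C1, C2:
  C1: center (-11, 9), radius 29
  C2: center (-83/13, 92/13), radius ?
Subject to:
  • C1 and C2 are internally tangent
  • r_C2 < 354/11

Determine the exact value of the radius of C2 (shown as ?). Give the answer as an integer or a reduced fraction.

24

1. [int C1,C2]  r_C2² − 58r_C2 + 816 = 0  ⇒  r_C2 = 24 or 34
2. given r_C2 < 354/11: keep 24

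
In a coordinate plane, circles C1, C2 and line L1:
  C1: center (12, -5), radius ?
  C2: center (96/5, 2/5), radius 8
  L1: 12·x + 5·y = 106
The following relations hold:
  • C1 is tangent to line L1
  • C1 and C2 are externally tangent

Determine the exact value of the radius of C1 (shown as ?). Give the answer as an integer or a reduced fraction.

1. [C1‖L1]  r_C1² − 1 = 0  ⇒  r_C1 = 1 (r>0 drops 1)
2. [ext C1·C2]  r_C1² + 16r_C1 − 17 = 0  ⇒  r_C1 = 1 (r>0 drops 1)

1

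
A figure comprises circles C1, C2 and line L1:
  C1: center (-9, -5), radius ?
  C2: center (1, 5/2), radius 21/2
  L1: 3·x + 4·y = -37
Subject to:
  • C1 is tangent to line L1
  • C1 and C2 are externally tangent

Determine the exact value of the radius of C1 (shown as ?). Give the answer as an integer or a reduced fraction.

2

1. [C1‖L1]  r_C1² − 4 = 0  ⇒  r_C1 = 2 (r>0 drops 1)
2. [ext C1·C2]  r_C1² + 21r_C1 − 46 = 0  ⇒  r_C1 = 2 (r>0 drops 1)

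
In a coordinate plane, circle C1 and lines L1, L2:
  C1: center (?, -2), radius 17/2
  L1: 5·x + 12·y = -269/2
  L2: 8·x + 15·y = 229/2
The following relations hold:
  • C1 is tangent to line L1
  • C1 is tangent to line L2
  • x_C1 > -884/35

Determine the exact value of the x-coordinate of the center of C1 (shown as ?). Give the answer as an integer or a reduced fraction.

0

1. [C1‖L1]  x_C1² + (221/5)x_C1 = 0  ⇒  x_C1 = -221/5 or 0
2. [C1‖L2]  x_C1² − (289/8)x_C1 = 0  ⇒  x_C1 = 0 or 289/8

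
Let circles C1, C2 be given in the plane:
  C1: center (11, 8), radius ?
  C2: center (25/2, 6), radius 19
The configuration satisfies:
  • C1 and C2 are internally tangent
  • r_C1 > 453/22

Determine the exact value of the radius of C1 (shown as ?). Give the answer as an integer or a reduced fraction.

1. [int C1,C2]  r_C1² − 38r_C1 + 1419/4 = 0  ⇒  r_C1 = 33/2 or 43/2
2. given r_C1 > 453/22: keep 43/2

43/2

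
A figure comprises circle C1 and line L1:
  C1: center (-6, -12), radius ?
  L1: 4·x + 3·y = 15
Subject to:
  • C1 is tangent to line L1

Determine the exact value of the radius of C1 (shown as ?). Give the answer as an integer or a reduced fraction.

15

1. [C1‖L1]  r_C1² − 225 = 0  ⇒  r_C1 = 15 (r>0 drops 1)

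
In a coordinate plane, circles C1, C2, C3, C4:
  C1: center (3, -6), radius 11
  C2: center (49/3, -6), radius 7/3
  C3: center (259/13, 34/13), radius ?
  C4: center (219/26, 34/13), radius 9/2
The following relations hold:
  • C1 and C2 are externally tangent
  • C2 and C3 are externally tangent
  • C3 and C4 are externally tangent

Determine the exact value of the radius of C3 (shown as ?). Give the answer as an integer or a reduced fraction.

1. [ext C2·C3]  r_C3² + (14/3)r_C3 − 245/3 = 0  ⇒  r_C3 = 7 (r>0 drops 1)
2. [ext C3·C4]  r_C3² + 9r_C3 − 112 = 0  ⇒  r_C3 = 7 (r>0 drops 1)

7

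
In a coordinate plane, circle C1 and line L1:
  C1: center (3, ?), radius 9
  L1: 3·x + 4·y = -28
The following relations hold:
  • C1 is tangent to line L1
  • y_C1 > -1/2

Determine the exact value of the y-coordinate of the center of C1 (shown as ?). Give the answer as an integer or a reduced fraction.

2

1. [C1‖L1]  y_C1² + (37/2)y_C1 − 41 = 0  ⇒  y_C1 = -41/2 or 2
2. given y_C1 > -1/2: keep 2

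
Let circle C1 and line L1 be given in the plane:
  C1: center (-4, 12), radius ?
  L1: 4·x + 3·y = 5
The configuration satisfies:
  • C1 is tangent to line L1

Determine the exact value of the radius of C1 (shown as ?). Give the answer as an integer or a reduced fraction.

3

1. [C1‖L1]  r_C1² − 9 = 0  ⇒  r_C1 = 3 (r>0 drops 1)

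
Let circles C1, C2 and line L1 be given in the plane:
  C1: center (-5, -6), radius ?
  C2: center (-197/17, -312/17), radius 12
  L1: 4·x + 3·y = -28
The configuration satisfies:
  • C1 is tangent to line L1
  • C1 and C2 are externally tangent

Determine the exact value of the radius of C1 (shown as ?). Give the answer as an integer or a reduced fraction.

2

1. [C1‖L1]  r_C1² − 4 = 0  ⇒  r_C1 = 2 (r>0 drops 1)
2. [ext C1·C2]  r_C1² + 24r_C1 − 52 = 0  ⇒  r_C1 = 2 (r>0 drops 1)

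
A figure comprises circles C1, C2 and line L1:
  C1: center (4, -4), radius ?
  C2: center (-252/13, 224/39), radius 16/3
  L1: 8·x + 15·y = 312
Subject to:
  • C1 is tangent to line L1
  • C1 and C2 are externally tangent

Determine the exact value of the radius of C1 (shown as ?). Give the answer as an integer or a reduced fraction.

1. [C1‖L1]  r_C1² − 400 = 0  ⇒  r_C1 = 20 (r>0 drops 1)
2. [ext C1·C2]  r_C1² + (32/3)r_C1 − 1840/3 = 0  ⇒  r_C1 = 20 (r>0 drops 1)

20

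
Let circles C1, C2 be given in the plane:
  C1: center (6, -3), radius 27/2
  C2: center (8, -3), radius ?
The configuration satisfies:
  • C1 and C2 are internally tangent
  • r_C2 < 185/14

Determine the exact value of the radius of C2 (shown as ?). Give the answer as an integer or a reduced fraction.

23/2

1. [int C1,C2]  r_C2² − 27r_C2 + 713/4 = 0  ⇒  r_C2 = 23/2 or 31/2
2. given r_C2 < 185/14: keep 23/2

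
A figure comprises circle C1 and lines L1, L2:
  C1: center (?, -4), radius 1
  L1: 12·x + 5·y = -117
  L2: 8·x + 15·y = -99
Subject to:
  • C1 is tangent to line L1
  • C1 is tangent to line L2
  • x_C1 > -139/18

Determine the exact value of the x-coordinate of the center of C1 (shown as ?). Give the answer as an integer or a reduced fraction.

-7

1. [C1‖L1]  x_C1² + (97/6)x_C1 + 385/6 = 0  ⇒  x_C1 = -55/6 or -7
2. [C1‖L2]  x_C1² + (39/4)x_C1 + 77/4 = 0  ⇒  x_C1 = -7 or -11/4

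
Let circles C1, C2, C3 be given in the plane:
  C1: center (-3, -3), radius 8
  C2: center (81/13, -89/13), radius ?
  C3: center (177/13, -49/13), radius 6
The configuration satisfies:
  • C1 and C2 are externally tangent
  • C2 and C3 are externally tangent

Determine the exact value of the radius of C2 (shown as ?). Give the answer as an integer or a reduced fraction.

2

1. [ext C1·C2]  r_C2² + 16r_C2 − 36 = 0  ⇒  r_C2 = 2 (r>0 drops 1)
2. [ext C2·C3]  r_C2² + 12r_C2 − 28 = 0  ⇒  r_C2 = 2 (r>0 drops 1)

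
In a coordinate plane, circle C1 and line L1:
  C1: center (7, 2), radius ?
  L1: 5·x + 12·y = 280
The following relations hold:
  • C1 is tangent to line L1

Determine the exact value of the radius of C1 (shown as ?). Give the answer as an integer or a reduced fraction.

17

1. [C1‖L1]  r_C1² − 289 = 0  ⇒  r_C1 = 17 (r>0 drops 1)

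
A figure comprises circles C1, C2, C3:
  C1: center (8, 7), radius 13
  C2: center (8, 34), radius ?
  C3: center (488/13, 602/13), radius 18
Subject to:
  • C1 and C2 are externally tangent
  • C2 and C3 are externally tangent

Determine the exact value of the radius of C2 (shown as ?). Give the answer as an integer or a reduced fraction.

1. [ext C1·C2]  r_C2² + 26r_C2 − 560 = 0  ⇒  r_C2 = 14 (r>0 drops 1)
2. [ext C2·C3]  r_C2² + 36r_C2 − 700 = 0  ⇒  r_C2 = 14 (r>0 drops 1)

14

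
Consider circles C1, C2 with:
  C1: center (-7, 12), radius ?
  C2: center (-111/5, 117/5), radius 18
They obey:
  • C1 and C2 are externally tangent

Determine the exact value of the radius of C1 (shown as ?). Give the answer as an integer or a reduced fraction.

1

1. [ext C1·C2]  r_C1² + 36r_C1 − 37 = 0  ⇒  r_C1 = 1 (r>0 drops 1)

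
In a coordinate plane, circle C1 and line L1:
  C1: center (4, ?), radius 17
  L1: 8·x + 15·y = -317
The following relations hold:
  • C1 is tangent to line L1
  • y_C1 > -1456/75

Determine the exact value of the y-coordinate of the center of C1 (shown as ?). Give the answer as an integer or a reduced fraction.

-4

1. [C1‖L1]  y_C1² + (698/15)y_C1 + 2552/15 = 0  ⇒  y_C1 = -638/15 or -4
2. given y_C1 > -1456/75: keep -4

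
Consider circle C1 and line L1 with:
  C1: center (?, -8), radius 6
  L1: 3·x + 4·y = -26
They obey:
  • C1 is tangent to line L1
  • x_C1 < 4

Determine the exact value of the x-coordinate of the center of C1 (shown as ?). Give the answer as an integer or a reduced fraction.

1. [C1‖L1]  x_C1² − 4x_C1 − 96 = 0  ⇒  x_C1 = -8 or 12
2. given x_C1 < 4: keep -8

-8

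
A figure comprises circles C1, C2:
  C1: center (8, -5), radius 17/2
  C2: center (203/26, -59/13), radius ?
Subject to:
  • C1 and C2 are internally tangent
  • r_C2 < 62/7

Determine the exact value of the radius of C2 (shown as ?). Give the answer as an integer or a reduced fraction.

1. [int C1,C2]  r_C2² − 17r_C2 + 72 = 0  ⇒  r_C2 = 8 or 9
2. given r_C2 < 62/7: keep 8

8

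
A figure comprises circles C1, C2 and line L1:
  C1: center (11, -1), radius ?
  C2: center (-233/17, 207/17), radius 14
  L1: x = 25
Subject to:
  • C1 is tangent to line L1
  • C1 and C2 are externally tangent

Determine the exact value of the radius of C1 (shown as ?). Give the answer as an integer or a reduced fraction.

1. [C1‖L1]  r_C1² − 196 = 0  ⇒  r_C1 = 14 (r>0 drops 1)
2. [ext C1·C2]  r_C1² + 28r_C1 − 588 = 0  ⇒  r_C1 = 14 (r>0 drops 1)

14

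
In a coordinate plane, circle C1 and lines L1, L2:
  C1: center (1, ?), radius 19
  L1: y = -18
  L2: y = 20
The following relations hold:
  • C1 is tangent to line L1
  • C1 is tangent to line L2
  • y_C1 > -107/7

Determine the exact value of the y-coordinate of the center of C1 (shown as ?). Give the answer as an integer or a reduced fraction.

1. [C1‖L1]  y_C1² + 36y_C1 − 37 = 0  ⇒  y_C1 = -37 or 1
2. [C1‖L2]  y_C1² − 40y_C1 + 39 = 0  ⇒  y_C1 = 1 or 39

1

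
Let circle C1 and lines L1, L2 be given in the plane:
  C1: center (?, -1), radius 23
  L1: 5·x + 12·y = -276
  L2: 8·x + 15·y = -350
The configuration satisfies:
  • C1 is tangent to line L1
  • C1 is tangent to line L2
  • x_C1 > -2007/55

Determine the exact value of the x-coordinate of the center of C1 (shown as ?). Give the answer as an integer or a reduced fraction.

1. [C1‖L1]  x_C1² + (528/5)x_C1 − 3941/5 = 0  ⇒  x_C1 = -563/5 or 7
2. [C1‖L2]  x_C1² + (335/4)x_C1 − 2541/4 = 0  ⇒  x_C1 = -363/4 or 7

7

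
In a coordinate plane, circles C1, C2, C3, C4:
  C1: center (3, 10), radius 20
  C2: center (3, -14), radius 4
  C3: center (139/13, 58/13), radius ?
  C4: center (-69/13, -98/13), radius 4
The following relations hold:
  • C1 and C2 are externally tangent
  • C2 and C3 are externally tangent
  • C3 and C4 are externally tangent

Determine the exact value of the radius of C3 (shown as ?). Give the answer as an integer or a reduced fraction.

1. [ext C2·C3]  r_C3² + 8r_C3 − 384 = 0  ⇒  r_C3 = 16 (r>0 drops 1)
2. [ext C3·C4]  r_C3² + 8r_C3 − 384 = 0  ⇒  r_C3 = 16 (r>0 drops 1)

16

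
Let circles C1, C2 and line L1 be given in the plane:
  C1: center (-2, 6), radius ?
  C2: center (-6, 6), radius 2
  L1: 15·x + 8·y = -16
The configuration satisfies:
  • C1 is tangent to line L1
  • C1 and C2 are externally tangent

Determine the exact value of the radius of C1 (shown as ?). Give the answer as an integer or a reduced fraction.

2

1. [C1‖L1]  r_C1² − 4 = 0  ⇒  r_C1 = 2 (r>0 drops 1)
2. [ext C1·C2]  r_C1² + 4r_C1 − 12 = 0  ⇒  r_C1 = 2 (r>0 drops 1)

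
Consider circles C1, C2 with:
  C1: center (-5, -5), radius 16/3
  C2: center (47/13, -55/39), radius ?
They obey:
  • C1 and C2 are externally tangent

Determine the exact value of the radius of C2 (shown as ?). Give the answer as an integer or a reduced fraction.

1. [ext C1·C2]  r_C2² + (32/3)r_C2 − 176/3 = 0  ⇒  r_C2 = 4 (r>0 drops 1)

4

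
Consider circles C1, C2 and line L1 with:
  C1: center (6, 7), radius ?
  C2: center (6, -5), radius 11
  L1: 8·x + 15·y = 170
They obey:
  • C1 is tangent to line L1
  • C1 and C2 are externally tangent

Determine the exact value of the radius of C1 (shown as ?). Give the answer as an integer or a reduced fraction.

1

1. [C1‖L1]  r_C1² − 1 = 0  ⇒  r_C1 = 1 (r>0 drops 1)
2. [ext C1·C2]  r_C1² + 22r_C1 − 23 = 0  ⇒  r_C1 = 1 (r>0 drops 1)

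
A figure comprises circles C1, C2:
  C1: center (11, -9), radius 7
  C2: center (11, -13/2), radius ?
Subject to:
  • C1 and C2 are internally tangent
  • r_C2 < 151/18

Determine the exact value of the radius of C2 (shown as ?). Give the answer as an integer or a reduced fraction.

9/2

1. [int C1,C2]  r_C2² − 14r_C2 + 171/4 = 0  ⇒  r_C2 = 9/2 or 19/2
2. given r_C2 < 151/18: keep 9/2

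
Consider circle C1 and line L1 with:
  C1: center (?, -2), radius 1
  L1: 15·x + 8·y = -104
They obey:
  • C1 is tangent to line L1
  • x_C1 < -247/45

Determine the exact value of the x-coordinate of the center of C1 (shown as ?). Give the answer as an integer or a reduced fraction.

-7

1. [C1‖L1]  x_C1² + (176/15)x_C1 + 497/15 = 0  ⇒  x_C1 = -7 or -71/15
2. given x_C1 < -247/45: keep -7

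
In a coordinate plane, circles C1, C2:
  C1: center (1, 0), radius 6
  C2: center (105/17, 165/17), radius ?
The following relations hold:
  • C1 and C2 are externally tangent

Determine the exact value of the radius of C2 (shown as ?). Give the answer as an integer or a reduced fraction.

1. [ext C1·C2]  r_C2² + 12r_C2 − 85 = 0  ⇒  r_C2 = 5 (r>0 drops 1)

5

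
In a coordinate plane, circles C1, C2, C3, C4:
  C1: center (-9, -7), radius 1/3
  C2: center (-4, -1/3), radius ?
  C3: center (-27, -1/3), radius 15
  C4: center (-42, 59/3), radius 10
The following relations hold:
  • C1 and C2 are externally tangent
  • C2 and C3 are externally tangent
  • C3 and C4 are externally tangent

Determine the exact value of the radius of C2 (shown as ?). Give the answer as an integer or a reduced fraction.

1. [ext C1·C2]  r_C2² + (2/3)r_C2 − 208/3 = 0  ⇒  r_C2 = 8 (r>0 drops 1)
2. [ext C2·C3]  r_C2² + 30r_C2 − 304 = 0  ⇒  r_C2 = 8 (r>0 drops 1)

8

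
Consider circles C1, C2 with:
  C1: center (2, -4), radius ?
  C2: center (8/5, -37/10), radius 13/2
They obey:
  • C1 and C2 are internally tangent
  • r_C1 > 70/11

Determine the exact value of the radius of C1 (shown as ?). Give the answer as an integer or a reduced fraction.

1. [int C1,C2]  r_C1² − 13r_C1 + 42 = 0  ⇒  r_C1 = 6 or 7
2. given r_C1 > 70/11: keep 7

7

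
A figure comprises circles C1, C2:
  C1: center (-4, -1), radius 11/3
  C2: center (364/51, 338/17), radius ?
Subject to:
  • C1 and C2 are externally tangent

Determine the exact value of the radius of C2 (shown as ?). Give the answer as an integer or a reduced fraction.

20

1. [ext C1·C2]  r_C2² + (22/3)r_C2 − 1640/3 = 0  ⇒  r_C2 = 20 (r>0 drops 1)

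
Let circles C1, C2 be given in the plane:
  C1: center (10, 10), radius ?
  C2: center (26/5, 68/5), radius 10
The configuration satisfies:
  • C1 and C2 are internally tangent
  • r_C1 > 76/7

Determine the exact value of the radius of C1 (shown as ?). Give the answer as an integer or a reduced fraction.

1. [int C1,C2]  r_C1² − 20r_C1 + 64 = 0  ⇒  r_C1 = 4 or 16
2. given r_C1 > 76/7: keep 16

16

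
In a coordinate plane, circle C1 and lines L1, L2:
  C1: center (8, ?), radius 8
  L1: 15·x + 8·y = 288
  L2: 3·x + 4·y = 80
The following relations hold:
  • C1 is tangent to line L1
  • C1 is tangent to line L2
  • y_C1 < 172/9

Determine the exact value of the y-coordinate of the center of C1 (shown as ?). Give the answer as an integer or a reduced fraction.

4

1. [C1‖L1]  y_C1² − 42y_C1 + 152 = 0  ⇒  y_C1 = 4 or 38
2. [C1‖L2]  y_C1² − 28y_C1 + 96 = 0  ⇒  y_C1 = 4 or 24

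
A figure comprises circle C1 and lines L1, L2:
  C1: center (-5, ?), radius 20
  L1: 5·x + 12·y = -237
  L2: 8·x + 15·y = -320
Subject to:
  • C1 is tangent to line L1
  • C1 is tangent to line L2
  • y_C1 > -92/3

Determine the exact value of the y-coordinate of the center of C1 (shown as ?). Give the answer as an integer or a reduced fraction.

1. [C1‖L1]  y_C1² + (106/3)y_C1 − 472/3 = 0  ⇒  y_C1 = -118/3 or 4
2. [C1‖L2]  y_C1² + (112/3)y_C1 − 496/3 = 0  ⇒  y_C1 = -124/3 or 4

4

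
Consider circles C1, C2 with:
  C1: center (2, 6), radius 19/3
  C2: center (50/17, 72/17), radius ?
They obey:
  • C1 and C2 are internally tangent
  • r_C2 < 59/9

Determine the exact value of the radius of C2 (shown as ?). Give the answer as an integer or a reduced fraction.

13/3

1. [int C1,C2]  r_C2² − (38/3)r_C2 + 325/9 = 0  ⇒  r_C2 = 13/3 or 25/3
2. given r_C2 < 59/9: keep 13/3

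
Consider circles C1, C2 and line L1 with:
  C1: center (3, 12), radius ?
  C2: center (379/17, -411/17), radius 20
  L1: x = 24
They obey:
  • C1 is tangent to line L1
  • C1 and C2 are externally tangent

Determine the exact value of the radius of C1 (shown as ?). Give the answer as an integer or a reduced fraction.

21

1. [C1‖L1]  r_C1² − 441 = 0  ⇒  r_C1 = 21 (r>0 drops 1)
2. [ext C1·C2]  r_C1² + 40r_C1 − 1281 = 0  ⇒  r_C1 = 21 (r>0 drops 1)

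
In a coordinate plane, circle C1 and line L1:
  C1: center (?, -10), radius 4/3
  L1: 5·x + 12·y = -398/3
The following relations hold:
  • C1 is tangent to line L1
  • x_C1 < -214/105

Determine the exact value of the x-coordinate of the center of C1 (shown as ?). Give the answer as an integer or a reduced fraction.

1. [C1‖L1]  x_C1² + (76/15)x_C1 − 28/5 = 0  ⇒  x_C1 = -6 or 14/15
2. given x_C1 < -214/105: keep -6

-6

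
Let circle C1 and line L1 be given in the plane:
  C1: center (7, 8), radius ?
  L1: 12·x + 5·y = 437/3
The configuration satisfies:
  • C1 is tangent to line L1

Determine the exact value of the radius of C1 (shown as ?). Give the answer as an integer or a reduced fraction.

1. [C1‖L1]  r_C1² − 25/9 = 0  ⇒  r_C1 = 5/3 (r>0 drops 1)

5/3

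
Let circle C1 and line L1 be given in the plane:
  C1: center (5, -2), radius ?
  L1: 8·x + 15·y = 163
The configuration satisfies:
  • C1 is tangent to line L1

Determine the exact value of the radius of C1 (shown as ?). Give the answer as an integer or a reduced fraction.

9

1. [C1‖L1]  r_C1² − 81 = 0  ⇒  r_C1 = 9 (r>0 drops 1)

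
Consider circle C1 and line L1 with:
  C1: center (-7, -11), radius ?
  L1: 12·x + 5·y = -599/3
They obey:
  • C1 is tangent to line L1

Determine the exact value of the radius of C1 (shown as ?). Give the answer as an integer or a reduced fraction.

1. [C1‖L1]  r_C1² − 196/9 = 0  ⇒  r_C1 = 14/3 (r>0 drops 1)

14/3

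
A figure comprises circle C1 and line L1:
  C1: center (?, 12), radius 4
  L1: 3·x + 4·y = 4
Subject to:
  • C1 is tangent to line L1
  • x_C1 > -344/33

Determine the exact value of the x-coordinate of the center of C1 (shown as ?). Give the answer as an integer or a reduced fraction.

-8

1. [C1‖L1]  x_C1² + (88/3)x_C1 + 512/3 = 0  ⇒  x_C1 = -64/3 or -8
2. given x_C1 > -344/33: keep -8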